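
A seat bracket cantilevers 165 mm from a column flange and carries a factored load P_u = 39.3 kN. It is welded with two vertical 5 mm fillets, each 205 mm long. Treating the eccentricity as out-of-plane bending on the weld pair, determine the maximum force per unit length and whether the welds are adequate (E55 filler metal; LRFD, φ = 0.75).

E55XX → F_EXX = 550 MPa.
L_w = 2 × 205 = 410 mm; section modulus (unit throat) S = 2 × L²/6 = 14010 mm².
Direct shear f_v = P/L_w = 39.3×10³/410 = 95.85 N/mm.
Moment M = P × e = 39.3×10³ × 165 = 6484500 N·mm; bending f_b = M/S = 462.9 N/mm.
f_max = √(f_v² + f_b²) = √(95.85² + 462.9²) = 472.7 N/mm.
φr_n = 0.75 × 0.6 × 550 × (0.707 × 5) = 874.9 N/mm → adequate.

f_max ≈ 473 N/mm; adequate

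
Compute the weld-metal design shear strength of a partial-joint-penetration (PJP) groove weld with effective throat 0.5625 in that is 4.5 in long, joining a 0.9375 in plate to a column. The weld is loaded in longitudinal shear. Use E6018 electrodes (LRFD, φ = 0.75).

φR_n ≈ 68.3 kips

E60XX → F_EXX = 60 ksi.
Effective throat (given) t_e = 0.5625 in.
A_we = 0.5625 × 4.5 = 2.531 in².
F_nw = 0.6 F_EXX = 36 ksi.
φR_n = 0.75 × 36 × 2.531 = 68.34 kips.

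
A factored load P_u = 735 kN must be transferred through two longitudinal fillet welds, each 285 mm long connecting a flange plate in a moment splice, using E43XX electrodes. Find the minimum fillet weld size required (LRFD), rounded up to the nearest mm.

w = 10 mm

E43XX → F_EXX = 430 MPa.
Total weld length L = 570 mm.
Required throat t_e = P_u / (φ × 0.6 F_EXX × L) = 735 / (0.75 × 0.6 × 430 × 570 × 10⁻³) = 6.664 mm.
Required leg w = t_e / 0.707 = 9.426 mm → use 10 mm.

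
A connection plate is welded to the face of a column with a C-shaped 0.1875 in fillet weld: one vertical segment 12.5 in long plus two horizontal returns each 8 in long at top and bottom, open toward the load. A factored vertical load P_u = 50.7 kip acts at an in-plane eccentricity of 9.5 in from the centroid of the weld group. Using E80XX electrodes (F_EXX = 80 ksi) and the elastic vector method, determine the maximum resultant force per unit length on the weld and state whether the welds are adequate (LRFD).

f_max ≈ 5.52 kip/in; NOT adequate

Total weld length L_w = 28.5 in. Treat welds as unit-width lines.
Centroid: x̄ = 2×8×4 / 28.5 = 2.246 in from the vertical weld.
Polar moment about centroid: J = I_x + I_y = [12.5³/12 + 2×8×6.25²] + [12.5×2.246² + 2(8³/12 + 8×1.754²)] = 985.4 in³.
Direct shear f_v = P/L_w = 50.7 / 28.5 = 1.779 kip/in (vertical).
Torsion M = P·e = 50.7 × 9.5 = 481.65 kip·in.
Critical point at (x, y) = (5.754, 6.25) from centroid. f_tx = M·y/J = 3.055 kip/in; f_ty = M·x/J = 2.813 kip/in.
Resultant f_max = √[f_tx² + (f_v + f_ty)²] = √[3.055² + (1.779 + 2.813)²] = 5.515 kip/in.
Capacity per unit length: φr_n = 0.75 × 0.6 × 80 × (0.707 × 0.1875) = 4.772 kip/in.
5.515 > 4.772 → NOT adequate.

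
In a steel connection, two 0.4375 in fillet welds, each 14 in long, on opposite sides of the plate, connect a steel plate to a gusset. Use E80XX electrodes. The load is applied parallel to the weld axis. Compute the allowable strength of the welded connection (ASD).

R_n/Ω ≈ 208 kip

E80XX → F_EXX = 80 ksi.
Effective throat t_e = 0.707 × 0.4375 = 0.3093 in.
Total length L = 28 in; A_we = 0.3093 × 28 = 8.661 in².
F_nw = 0.6 F_EXX = 0.6 × 80 = 48 ksi.
R_n = 48 × 8.661 = 415.7 kip; R_n/Ω = 415.7/2.0 = 207.9 kip.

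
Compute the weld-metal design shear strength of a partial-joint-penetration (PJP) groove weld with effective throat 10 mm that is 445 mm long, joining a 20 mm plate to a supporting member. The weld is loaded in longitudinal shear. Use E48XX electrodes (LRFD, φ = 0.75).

E48XX → F_EXX = 480 MPa.
Effective throat (given) t_e = 10 mm.
A_we = 10 × 445 = 4450 mm².
F_nw = 0.6 F_EXX = 288 MPa.
φR_n = 0.75 × 288 × 4450 × 10⁻³ = 961.2 kN.

φR_n ≈ 961 kN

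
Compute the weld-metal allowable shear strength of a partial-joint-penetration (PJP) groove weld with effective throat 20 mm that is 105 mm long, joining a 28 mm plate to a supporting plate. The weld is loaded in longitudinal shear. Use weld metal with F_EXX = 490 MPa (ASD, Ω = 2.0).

Effective throat (given) t_e = 20 mm.
A_we = 20 × 105 = 2100 mm².
F_nw = 0.6 F_EXX = 294 MPa.
R_n/Ω = (294 × 2100) / 2.0 × 10⁻³ = 308.7 kN.

R_n/Ω ≈ 309 kN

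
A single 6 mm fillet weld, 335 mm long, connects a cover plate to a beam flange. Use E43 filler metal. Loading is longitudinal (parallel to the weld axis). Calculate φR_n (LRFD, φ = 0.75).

E43XX → F_EXX = 430 MPa.
Effective throat t_e = 0.707 × 6 = 4.242 mm.
Total length L = 335 mm; A_we = 4.242 × 335 = 1421 mm².
F_nw = 0.6 F_EXX = 0.6 × 430 = 258 MPa.
φR_n = 0.75 × 258 × 1421 × 10⁻³ = 275 kN.

φR_n ≈ 275 kN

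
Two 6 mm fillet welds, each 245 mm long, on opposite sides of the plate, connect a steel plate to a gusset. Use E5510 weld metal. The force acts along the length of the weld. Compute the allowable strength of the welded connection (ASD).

E55XX → F_EXX = 550 MPa.
Effective throat t_e = 0.707 × 6 = 4.242 mm.
Total length L = 490 mm; A_we = 4.242 × 490 = 2079 mm².
F_nw = 0.6 F_EXX = 0.6 × 550 = 330 MPa.
R_n = 330 × 2079 × 10⁻³ = 685.9 kN; R_n/Ω = 685.9/2.0 = 343 kN.

R_n/Ω ≈ 343 kN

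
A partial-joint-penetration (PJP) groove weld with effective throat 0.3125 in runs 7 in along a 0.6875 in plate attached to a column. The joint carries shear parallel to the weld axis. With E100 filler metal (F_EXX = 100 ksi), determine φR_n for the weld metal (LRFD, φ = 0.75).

Effective throat (given) t_e = 0.3125 in.
A_we = 0.3125 × 7 = 2.188 in².
F_nw = 0.6 F_EXX = 60 ksi.
φR_n = 0.75 × 60 × 2.188 = 98.44 kip.

φR_n ≈ 98.4 kip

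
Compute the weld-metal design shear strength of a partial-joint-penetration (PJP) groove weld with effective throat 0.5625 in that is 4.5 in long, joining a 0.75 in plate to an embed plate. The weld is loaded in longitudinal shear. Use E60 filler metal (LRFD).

E60XX → F_EXX = 60 ksi.
Effective throat (given) t_e = 0.5625 in.
A_we = 0.5625 × 4.5 = 2.531 in².
F_nw = 0.6 F_EXX = 36 ksi.
φR_n = 0.75 × 36 × 2.531 = 68.34 kips.

φR_n ≈ 68.3 kips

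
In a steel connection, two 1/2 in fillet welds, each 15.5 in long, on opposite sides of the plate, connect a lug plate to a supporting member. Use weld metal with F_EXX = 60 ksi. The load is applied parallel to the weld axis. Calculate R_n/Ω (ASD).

Effective throat t_e = 0.707 × 0.5 = 0.3535 in.
Total length L = 31 in; A_we = 0.3535 × 31 = 10.96 in².
F_nw = 0.6 F_EXX = 0.6 × 60 = 36 ksi.
R_n = 36 × 10.96 = 394.5 kips; R_n/Ω = 394.5/2.0 = 197.3 kips.

R_n/Ω ≈ 197 kips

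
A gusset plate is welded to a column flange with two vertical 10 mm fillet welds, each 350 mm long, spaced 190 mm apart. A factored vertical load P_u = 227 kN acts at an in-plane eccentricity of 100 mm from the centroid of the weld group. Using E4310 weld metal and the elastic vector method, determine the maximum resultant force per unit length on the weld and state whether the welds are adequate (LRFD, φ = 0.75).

f_max ≈ 567 N/mm; adequate

E43XX → F_EXX = 430 MPa.
Total weld length L_w = 700 mm. Treat welds as unit-width lines.
Polar moment about centroid: J = 2[d³/12 + d(b/2)²] = 2[350³/12 + 350×95²] = 13460000 mm³.
Direct shear f_v = P/L_w = 227×10³ / 700 = 324.3 N/mm (vertical).
Torsion M = P·e = 227×10³ × 100 = 22700000 N·mm.
Critical point at (x, y) = (95, 175) from centroid. f_tx = M·y/J = 295.1 N/mm; f_ty = M·x/J = 160.2 N/mm.
Resultant f_max = √[f_tx² + (f_v + f_ty)²] = √[295.1² + (324.3 + 160.2)²] = 567.2 N/mm.
Capacity per unit length: φr_n = 0.75 × 0.6 × 430 × (0.707 × 10) = 1368 N/mm.
567.2 ≤ 1368 → adequate.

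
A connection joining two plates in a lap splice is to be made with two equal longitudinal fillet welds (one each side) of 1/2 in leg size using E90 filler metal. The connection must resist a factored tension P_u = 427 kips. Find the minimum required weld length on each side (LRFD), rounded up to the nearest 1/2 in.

E90XX → F_EXX = 90 ksi.
Throat t_e = 0.707 × 0.5 = 0.3535 in.
φr_n = 0.75 × 0.6 × 90 × 0.3535 = 14.32 kips/in.
L_req = P_u / φr_n = 427 / 14.32 = 29.83 in total.
Per side: 29.83 / 2 = 14.91 in.
Round up → use L = 15 in on each side.

L = 15 in on each side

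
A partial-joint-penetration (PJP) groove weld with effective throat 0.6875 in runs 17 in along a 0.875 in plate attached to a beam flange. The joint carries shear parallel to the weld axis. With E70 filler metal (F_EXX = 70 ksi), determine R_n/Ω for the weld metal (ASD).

R_n/Ω ≈ 245 kip

Effective throat (given) t_e = 0.6875 in.
A_we = 0.6875 × 17 = 11.69 in².
F_nw = 0.6 F_EXX = 42 ksi.
R_n/Ω = (42 × 11.69) / 2.0 = 245.4 kip.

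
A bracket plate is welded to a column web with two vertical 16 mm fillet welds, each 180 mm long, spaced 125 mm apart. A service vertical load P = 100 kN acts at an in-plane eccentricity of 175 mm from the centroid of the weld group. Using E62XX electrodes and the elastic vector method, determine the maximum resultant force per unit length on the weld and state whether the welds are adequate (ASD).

E62XX → F_EXX = 620 MPa.
Total weld length L_w = 360 mm. Treat welds as unit-width lines.
Polar moment about centroid: J = 2[d³/12 + d(b/2)²] = 2[180³/12 + 180×62.5²] = 2378000 mm³.
Direct shear f_v = P/L_w = 100×10³ / 360 = 277.8 N/mm (vertical).
Torsion M = P·e = 100×10³ × 175 = 17500000 N·mm.
Critical point at (x, y) = (62.5, 90) from centroid. f_tx = M·y/J = 662.3 N/mm; f_ty = M·x/J = 459.9 N/mm.
Resultant f_max = √[f_tx² + (f_v + f_ty)²] = √[662.3² + (277.8 + 459.9)²] = 991.3 N/mm.
Capacity per unit length: r_n/Ω = (1/2.0) × 0.6 × 620 × (0.707 × 16) = 2104 N/mm.
991.3 ≤ 2104 → adequate.

f_max ≈ 991 N/mm; adequate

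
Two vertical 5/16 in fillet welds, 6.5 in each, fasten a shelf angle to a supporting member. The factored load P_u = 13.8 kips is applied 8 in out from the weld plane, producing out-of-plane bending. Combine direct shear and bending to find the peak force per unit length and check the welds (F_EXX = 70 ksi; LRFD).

f_max ≈ 7.91 kip/in; NOT adequate

L_w = 2 × 6.5 = 13 in; section modulus (unit throat) S = 2 × L²/6 = 14.08 in².
Direct shear f_v = P/L_w = 13.8/13 = 1.062 kip/in.
Moment M = P × e = 13.8 × 8 = 110.4 kip·in; bending f_b = M/S = 7.839 kip/in.
f_max = √(f_v² + f_b²) = √(1.062² + 7.839²) = 7.911 kip/in.
φr_n = 0.75 × 0.6 × 70 × (0.707 × 0.3125) = 6.96 kip/in → NOT adequate.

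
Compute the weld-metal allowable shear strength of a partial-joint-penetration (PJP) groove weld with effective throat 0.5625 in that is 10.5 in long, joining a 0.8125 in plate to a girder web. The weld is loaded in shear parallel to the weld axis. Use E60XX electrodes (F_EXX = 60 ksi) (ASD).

Effective throat (given) t_e = 0.5625 in.
A_we = 0.5625 × 10.5 = 5.906 in².
F_nw = 0.6 F_EXX = 36 ksi.
R_n/Ω = (36 × 5.906) / 2.0 = 106.3 kips.

R_n/Ω ≈ 106 kips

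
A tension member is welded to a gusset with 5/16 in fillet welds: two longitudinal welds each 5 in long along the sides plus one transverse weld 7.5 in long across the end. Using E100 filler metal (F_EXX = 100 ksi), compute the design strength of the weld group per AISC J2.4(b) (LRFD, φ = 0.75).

t_e = 0.707 × 0.3125 = 0.2209 in.
R_nwl = 0.6 × 100 × 0.2209 × 10 = 132.6 kips (longitudinal, 2 welds).
R_nwt = 0.6 × 100 × 0.2209 × 7.5 = 99.42 kips (transverse, base value).
(i) R_nwl + R_nwt = 232 kips; (ii) 0.85 R_nwl + 1.5 R_nwt = 261.8 kips.
R_n = max = 261.8 kips [governs: (ii)]; φR_n = 196.4 kips.

φR_n ≈ 196 kips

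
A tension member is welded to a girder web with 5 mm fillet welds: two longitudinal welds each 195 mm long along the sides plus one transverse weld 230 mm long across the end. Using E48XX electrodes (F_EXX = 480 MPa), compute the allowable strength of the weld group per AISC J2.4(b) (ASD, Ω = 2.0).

R_n/Ω ≈ 344 kN

t_e = 0.707 × 5 = 3.535 mm.
R_nwl = 0.6 × 480 × 3.535 × 390 × 10⁻³ = 397.1 kN (longitudinal, 2 welds).
R_nwt = 0.6 × 480 × 3.535 × 230 × 10⁻³ = 234.2 kN (transverse, base value).
(i) R_nwl + R_nwt = 631.2 kN; (ii) 0.85 R_nwl + 1.5 R_nwt = 688.7 kN.
R_n = max = 688.7 kN [governs: (ii)]; R_n/Ω = 344.4 kN.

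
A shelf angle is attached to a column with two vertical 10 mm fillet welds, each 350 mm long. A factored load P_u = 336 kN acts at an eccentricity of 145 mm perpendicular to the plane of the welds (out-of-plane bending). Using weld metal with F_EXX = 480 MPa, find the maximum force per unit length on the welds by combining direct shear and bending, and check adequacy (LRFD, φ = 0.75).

L_w = 2 × 350 = 700 mm; section modulus (unit throat) S = 2 × L²/6 = 40830 mm².
Direct shear f_v = P/L_w = 336×10³/700 = 480 N/mm.
Moment M = P × e = 336×10³ × 145 = 48720000 N·mm; bending f_b = M/S = 1193 N/mm.
f_max = √(f_v² + f_b²) = √(480² + 1193²) = 1286 N/mm.
φr_n = 0.75 × 0.6 × 480 × (0.707 × 10) = 1527 N/mm → adequate.

f_max ≈ 1290 N/mm; adequate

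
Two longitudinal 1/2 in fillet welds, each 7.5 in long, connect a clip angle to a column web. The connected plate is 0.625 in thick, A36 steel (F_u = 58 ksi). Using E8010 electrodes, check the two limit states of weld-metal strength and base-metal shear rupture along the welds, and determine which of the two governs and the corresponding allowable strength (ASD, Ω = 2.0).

R_n/Ω ≈ 127 kips (weld metal governs)

E80XX → F_EXX = 80 ksi.
t_e = 0.707 × 0.5 = 0.3535 in; L = 15 in.
Weld metal: R_n/Ω = (1/2.0) × 0.6 × 80 × 0.3535 × 15 = 127.3 kips.
Base metal (shear rupture): R_n/Ω = (1/2.0) × 0.6 × 58 × 0.625 × 15 = 163.1 kips.
Governing: weld metal.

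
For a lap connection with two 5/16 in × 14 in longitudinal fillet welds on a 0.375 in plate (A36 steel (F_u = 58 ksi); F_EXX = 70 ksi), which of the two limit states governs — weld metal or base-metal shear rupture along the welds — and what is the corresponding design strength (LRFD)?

t_e = 0.707 × 0.3125 = 0.2209 in; L = 28 in.
Weld metal: φR_n = 0.75 × 0.6 × 70 × 0.2209 × 28 = 194.9 kip.
Base metal (shear rupture): φR_n = 0.75 × 0.6 × 58 × 0.375 × 28 = 274 kip.
Governing: weld metal.

φR_n ≈ 195 kip (weld metal governs)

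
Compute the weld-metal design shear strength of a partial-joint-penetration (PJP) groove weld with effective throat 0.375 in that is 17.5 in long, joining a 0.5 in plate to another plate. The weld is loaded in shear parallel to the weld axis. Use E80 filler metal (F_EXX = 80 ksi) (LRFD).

φR_n ≈ 236 kip

Effective throat (given) t_e = 0.375 in.
A_we = 0.375 × 17.5 = 6.562 in².
F_nw = 0.6 F_EXX = 48 ksi.
φR_n = 0.75 × 48 × 6.562 = 236.2 kip.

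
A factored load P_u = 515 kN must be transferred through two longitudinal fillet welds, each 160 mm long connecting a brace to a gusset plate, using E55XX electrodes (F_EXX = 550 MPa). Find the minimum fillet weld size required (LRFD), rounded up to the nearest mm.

Total weld length L = 320 mm.
Required throat t_e = P_u / (φ × 0.6 F_EXX × L) = 515 / (0.75 × 0.6 × 550 × 320 × 10⁻³) = 6.503 mm.
Required leg w = t_e / 0.707 = 9.197 mm → use 10 mm.

w = 10 mm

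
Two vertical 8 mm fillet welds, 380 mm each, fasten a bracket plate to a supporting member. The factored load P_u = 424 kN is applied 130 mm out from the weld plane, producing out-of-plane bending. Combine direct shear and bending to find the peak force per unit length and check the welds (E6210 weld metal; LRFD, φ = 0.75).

E62XX → F_EXX = 620 MPa.
L_w = 2 × 380 = 760 mm; section modulus (unit throat) S = 2 × L²/6 = 48130 mm².
Direct shear f_v = P/L_w = 424×10³/760 = 557.9 N/mm.
Moment M = P × e = 424×10³ × 130 = 55120000 N·mm; bending f_b = M/S = 1145 N/mm.
f_max = √(f_v² + f_b²) = √(557.9² + 1145²) = 1274 N/mm.
φr_n = 0.75 × 0.6 × 620 × (0.707 × 8) = 1578 N/mm → adequate.

f_max ≈ 1270 N/mm; adequate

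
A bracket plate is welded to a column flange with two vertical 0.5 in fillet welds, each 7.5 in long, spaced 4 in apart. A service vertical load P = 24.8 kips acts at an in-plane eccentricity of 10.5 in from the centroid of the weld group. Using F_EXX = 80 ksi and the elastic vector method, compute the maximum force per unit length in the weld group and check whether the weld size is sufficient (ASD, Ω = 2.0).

Total weld length L_w = 15 in. Treat welds as unit-width lines.
Polar moment about centroid: J = 2[d³/12 + d(b/2)²] = 2[7.5³/12 + 7.5×2²] = 130.3 in³.
Direct shear f_v = P/L_w = 24.8 / 15 = 1.653 kip/in (vertical).
Torsion M = P·e = 24.8 × 10.5 = 260.4 kip·in.
Critical point at (x, y) = (2, 3.75) from centroid. f_tx = M·y/J = 7.494 kip/in; f_ty = M·x/J = 3.997 kip/in.
Resultant f_max = √[f_tx² + (f_v + f_ty)²] = √[7.494² + (1.653 + 3.997)²] = 9.385 kip/in.
Capacity per unit length: r_n/Ω = (1/2.0) × 0.6 × 80 × (0.707 × 0.5) = 8.484 kip/in.
9.385 > 8.484 → NOT adequate.

f_max ≈ 9.38 kip/in; NOT adequate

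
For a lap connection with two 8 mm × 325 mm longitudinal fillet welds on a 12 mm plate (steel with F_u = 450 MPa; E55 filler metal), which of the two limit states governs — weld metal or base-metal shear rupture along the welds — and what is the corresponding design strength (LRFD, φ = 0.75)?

E55XX → F_EXX = 550 MPa.
t_e = 0.707 × 8 = 5.656 mm; L = 650 mm.
Weld metal: φR_n = 0.75 × 0.6 × 550 × 5.656 × 650 × 10⁻³ = 909.9 kN.
Base metal (shear rupture): φR_n = 0.75 × 0.6 × 450 × 12 × 650 × 10⁻³ = 1580 kN.
Governing: weld metal.

φR_n ≈ 910 kN (weld metal governs)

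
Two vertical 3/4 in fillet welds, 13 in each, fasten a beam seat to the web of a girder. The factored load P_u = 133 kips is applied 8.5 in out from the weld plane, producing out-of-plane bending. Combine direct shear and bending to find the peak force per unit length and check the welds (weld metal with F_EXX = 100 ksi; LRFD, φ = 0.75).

f_max ≈ 20.7 kip/in; adequate

L_w = 2 × 13 = 26 in; section modulus (unit throat) S = 2 × L²/6 = 56.33 in².
Direct shear f_v = P/L_w = 133/26 = 5.115 kip/in.
Moment M = P × e = 133 × 8.5 = 1130.5 kip·in; bending f_b = M/S = 20.07 kip/in.
f_max = √(f_v² + f_b²) = √(5.115² + 20.07²) = 20.71 kip/in.
φr_n = 0.75 × 0.6 × 100 × (0.707 × 0.75) = 23.86 kip/in → adequate.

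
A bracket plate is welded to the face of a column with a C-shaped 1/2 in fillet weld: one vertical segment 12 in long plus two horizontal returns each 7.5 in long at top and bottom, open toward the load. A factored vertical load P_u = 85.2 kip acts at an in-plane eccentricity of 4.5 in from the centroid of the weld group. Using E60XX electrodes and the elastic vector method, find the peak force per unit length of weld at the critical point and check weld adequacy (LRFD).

E60XX → F_EXX = 60 ksi.
Total weld length L_w = 27 in. Treat welds as unit-width lines.
Centroid: x̄ = 2×7.5×3.75 / 27 = 2.083 in from the vertical weld.
Polar moment about centroid: J = I_x + I_y = [12³/12 + 2×7.5×6²] + [12×2.083² + 2(7.5³/12 + 7.5×1.667²)] = 848.1 in³.
Direct shear f_v = P/L_w = 85.2 / 27 = 3.156 kip/in (vertical).
Torsion M = P·e = 85.2 × 4.5 = 383.4 kip·in.
Critical point at (x, y) = (5.417, 6) from centroid. f_tx = M·y/J = 2.713 kip/in; f_ty = M·x/J = 2.449 kip/in.
Resultant f_max = √[f_tx² + (f_v + f_ty)²] = √[2.713² + (3.156 + 2.449)²] = 6.226 kip/in.
Capacity per unit length: φr_n = 0.75 × 0.6 × 60 × (0.707 × 0.5) = 9.544 kip/in.
6.226 ≤ 9.544 → adequate.

f_max ≈ 6.23 kip/in; adequate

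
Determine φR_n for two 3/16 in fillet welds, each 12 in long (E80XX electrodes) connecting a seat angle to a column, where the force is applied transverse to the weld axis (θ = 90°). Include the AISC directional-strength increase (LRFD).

E80XX → F_EXX = 80 ksi.
t_e = 0.707 × 0.1875 = 0.1326 in; A_we = 0.1326 × 24 = 3.181 in².
Directional factor: 1.0 + 0.5 sin^1.5(90°) = 1.5.
F_nw = 0.6 × 80 × 1.5 = 72 ksi.
φR_n = 0.75 × 72 × 3.181 = 171.8 kips.

φR_n ≈ 172 kips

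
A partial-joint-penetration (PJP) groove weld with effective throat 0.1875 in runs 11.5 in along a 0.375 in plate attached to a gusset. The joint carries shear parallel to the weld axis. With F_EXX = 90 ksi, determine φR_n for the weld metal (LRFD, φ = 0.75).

Effective throat (given) t_e = 0.1875 in.
A_we = 0.1875 × 11.5 = 2.156 in².
F_nw = 0.6 F_EXX = 54 ksi.
φR_n = 0.75 × 54 × 2.156 = 87.33 kip.

φR_n ≈ 87.3 kip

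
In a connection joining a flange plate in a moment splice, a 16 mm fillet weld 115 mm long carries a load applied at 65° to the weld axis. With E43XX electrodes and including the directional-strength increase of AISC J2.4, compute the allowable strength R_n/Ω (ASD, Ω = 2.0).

R_n/Ω ≈ 240 kN

E43XX → F_EXX = 430 MPa.
t_e = 0.707 × 16 = 11.31 mm; A_we = 11.31 × 115 = 1301 mm².
Directional factor: 1.0 + 0.5 sin^1.5(65°) = 1.431.
F_nw = 0.6 × 430 × 1.431 = 369.3 MPa.
R_n/Ω = (369.3 × 1301) / 2.0 × 10⁻³ = 240.2 kN.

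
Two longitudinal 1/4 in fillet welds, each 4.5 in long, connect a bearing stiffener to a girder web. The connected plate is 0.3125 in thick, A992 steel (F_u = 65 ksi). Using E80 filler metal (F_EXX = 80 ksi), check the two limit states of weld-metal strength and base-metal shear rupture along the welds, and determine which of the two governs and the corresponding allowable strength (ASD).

t_e = 0.707 × 0.25 = 0.1767 in; L = 9 in.
Weld metal: R_n/Ω = (1/2.0) × 0.6 × 80 × 0.1767 × 9 = 38.18 kips.
Base metal (shear rupture): R_n/Ω = (1/2.0) × 0.6 × 65 × 0.3125 × 9 = 54.84 kips.
Governing: weld metal.

R_n/Ω ≈ 38.2 kips (weld metal governs)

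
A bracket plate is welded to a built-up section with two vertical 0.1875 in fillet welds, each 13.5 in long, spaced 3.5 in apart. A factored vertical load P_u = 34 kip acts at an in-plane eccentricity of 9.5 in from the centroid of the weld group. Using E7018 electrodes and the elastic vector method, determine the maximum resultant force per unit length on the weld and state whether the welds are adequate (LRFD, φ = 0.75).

E70XX → F_EXX = 70 ksi.
Total weld length L_w = 27 in. Treat welds as unit-width lines.
Polar moment about centroid: J = 2[d³/12 + d(b/2)²] = 2[13.5³/12 + 13.5×1.75²] = 492.8 in³.
Direct shear f_v = P/L_w = 34 / 27 = 1.259 kip/in (vertical).
Torsion M = P·e = 34 × 9.5 = 323 kip·in.
Critical point at (x, y) = (1.75, 6.75) from centroid. f_tx = M·y/J = 4.425 kip/in; f_ty = M·x/J = 1.147 kip/in.
Resultant f_max = √[f_tx² + (f_v + f_ty)²] = √[4.425² + (1.259 + 1.147)²] = 5.037 kip/in.
Capacity per unit length: φr_n = 0.75 × 0.6 × 70 × (0.707 × 0.1875) = 4.176 kip/in.
5.037 > 4.176 → NOT adequate.

f_max ≈ 5.04 kip/in; NOT adequate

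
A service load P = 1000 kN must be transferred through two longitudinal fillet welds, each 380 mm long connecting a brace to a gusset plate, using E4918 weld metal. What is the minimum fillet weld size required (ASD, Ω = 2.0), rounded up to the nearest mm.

w = 13 mm

E49XX → F_EXX = 490 MPa.
Total weld length L = 760 mm.
Required throat t_e = P × Ω / (0.6 F_EXX × L) = 1000 × 2.0 / (0.6 × 490 × 760 × 10⁻³) = 8.951 mm.
Required leg w = t_e / 0.707 = 12.66 mm → use 13 mm.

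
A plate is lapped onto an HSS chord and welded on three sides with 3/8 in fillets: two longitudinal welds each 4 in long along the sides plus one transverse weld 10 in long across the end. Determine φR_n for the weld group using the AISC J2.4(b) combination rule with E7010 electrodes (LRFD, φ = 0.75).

E70XX → F_EXX = 70 ksi.
t_e = 0.707 × 0.375 = 0.2651 in.
R_nwl = 0.6 × 70 × 0.2651 × 8 = 89.08 kips (longitudinal, 2 welds).
R_nwt = 0.6 × 70 × 0.2651 × 10 = 111.4 kips (transverse, base value).
(i) R_nwl + R_nwt = 200.4 kips; (ii) 0.85 R_nwl + 1.5 R_nwt = 242.7 kips.
R_n = max = 242.7 kips [governs: (ii)]; φR_n = 182.1 kips.

φR_n ≈ 182 kips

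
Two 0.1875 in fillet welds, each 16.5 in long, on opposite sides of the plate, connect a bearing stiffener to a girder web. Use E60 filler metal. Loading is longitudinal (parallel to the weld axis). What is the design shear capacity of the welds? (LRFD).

E60XX → F_EXX = 60 ksi.
Effective throat t_e = 0.707 × 0.1875 = 0.1326 in.
Total length L = 33 in; A_we = 0.1326 × 33 = 4.375 in².
F_nw = 0.6 F_EXX = 0.6 × 60 = 36 ksi.
φR_n = 0.75 × 36 × 4.375 = 118.1 kips.

φR_n ≈ 118 kips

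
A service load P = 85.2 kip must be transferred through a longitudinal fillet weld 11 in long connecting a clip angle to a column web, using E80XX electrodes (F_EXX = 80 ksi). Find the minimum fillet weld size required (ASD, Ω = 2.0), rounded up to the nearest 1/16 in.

Total weld length L = 11 in.
Required throat t_e = P × Ω / (0.6 F_EXX × L) = 85.2 × 2.0 / (0.6 × 80 × 11) = 0.3227 in.
Required leg w = t_e / 0.707 = 0.4565 in → use 1/2 in.

w = 1/2 in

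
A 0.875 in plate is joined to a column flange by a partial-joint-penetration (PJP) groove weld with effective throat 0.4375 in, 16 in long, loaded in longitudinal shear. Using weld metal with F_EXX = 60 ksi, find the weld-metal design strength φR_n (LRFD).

Effective throat (given) t_e = 0.4375 in.
A_we = 0.4375 × 16 = 7 in².
F_nw = 0.6 F_EXX = 36 ksi.
φR_n = 0.75 × 36 × 7 = 189 kip.

φR_n ≈ 189 kip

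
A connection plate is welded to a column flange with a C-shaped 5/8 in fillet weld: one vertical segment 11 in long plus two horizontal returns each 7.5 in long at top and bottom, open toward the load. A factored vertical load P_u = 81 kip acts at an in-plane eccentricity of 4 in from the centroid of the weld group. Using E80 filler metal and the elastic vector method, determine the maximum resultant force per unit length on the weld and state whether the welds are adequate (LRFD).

f_max ≈ 6.03 kip/in; adequate

E80XX → F_EXX = 80 ksi.
Total weld length L_w = 26 in. Treat welds as unit-width lines.
Centroid: x̄ = 2×7.5×3.75 / 26 = 2.163 in from the vertical weld.
Polar moment about centroid: J = I_x + I_y = [11³/12 + 2×7.5×5.5²] + [11×2.163² + 2(7.5³/12 + 7.5×1.587²)] = 724.2 in³.
Direct shear f_v = P/L_w = 81 / 26 = 3.115 kip/in (vertical).
Torsion M = P·e = 81 × 4 = 324 kip·in.
Critical point at (x, y) = (5.337, 5.5) from centroid. f_tx = M·y/J = 2.461 kip/in; f_ty = M·x/J = 2.387 kip/in.
Resultant f_max = √[f_tx² + (f_v + f_ty)²] = √[2.461² + (3.115 + 2.387)²] = 6.028 kip/in.
Capacity per unit length: φr_n = 0.75 × 0.6 × 80 × (0.707 × 0.625) = 15.91 kip/in.
6.028 ≤ 15.91 → adequate.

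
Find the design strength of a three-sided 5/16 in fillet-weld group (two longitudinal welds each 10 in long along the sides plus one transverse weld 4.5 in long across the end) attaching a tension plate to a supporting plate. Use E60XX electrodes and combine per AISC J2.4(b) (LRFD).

E60XX → F_EXX = 60 ksi.
t_e = 0.707 × 0.3125 = 0.2209 in.
R_nwl = 0.6 × 60 × 0.2209 × 20 = 159.1 kips (longitudinal, 2 welds).
R_nwt = 0.6 × 60 × 0.2209 × 4.5 = 35.79 kips (transverse, base value).
(i) R_nwl + R_nwt = 194.9 kips; (ii) 0.85 R_nwl + 1.5 R_nwt = 188.9 kips.
R_n = max = 194.9 kips [governs: (i)]; φR_n = 146.2 kips.

φR_n ≈ 146 kips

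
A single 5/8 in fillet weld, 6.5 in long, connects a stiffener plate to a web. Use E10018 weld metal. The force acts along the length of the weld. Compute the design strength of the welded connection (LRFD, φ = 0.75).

E100XX → F_EXX = 100 ksi.
Effective throat t_e = 0.707 × 0.625 = 0.4419 in.
Total length L = 6.5 in; A_we = 0.4419 × 6.5 = 2.872 in².
F_nw = 0.6 F_EXX = 0.6 × 100 = 60 ksi.
φR_n = 0.75 × 60 × 2.872 = 129.2 kip.

φR_n ≈ 129 kip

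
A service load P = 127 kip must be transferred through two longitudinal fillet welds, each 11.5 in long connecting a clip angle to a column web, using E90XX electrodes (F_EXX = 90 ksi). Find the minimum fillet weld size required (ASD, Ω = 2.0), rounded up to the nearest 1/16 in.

w = 5/16 in

Total weld length L = 23 in.
Required throat t_e = P × Ω / (0.6 F_EXX × L) = 127 × 2.0 / (0.6 × 90 × 23) = 0.2045 in.
Required leg w = t_e / 0.707 = 0.2893 in → use 5/16 in.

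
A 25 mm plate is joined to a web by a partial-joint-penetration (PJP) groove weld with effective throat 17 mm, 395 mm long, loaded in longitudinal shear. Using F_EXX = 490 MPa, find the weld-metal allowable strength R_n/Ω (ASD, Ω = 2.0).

Effective throat (given) t_e = 17 mm.
A_we = 17 × 395 = 6715 mm².
F_nw = 0.6 F_EXX = 294 MPa.
R_n/Ω = (294 × 6715) / 2.0 × 10⁻³ = 987.1 kN.

R_n/Ω ≈ 987 kN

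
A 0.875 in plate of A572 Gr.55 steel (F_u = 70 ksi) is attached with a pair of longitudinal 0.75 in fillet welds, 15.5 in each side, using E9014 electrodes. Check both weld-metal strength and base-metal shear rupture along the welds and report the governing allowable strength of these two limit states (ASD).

E90XX → F_EXX = 90 ksi.
t_e = 0.707 × 0.75 = 0.5302 in; L = 31 in.
Weld metal: R_n/Ω = (1/2.0) × 0.6 × 90 × 0.5302 × 31 = 443.8 kips.
Base metal (shear rupture): R_n/Ω = (1/2.0) × 0.6 × 70 × 0.875 × 31 = 569.6 kips.
Governing: weld metal.

R_n/Ω ≈ 444 kips (weld metal governs)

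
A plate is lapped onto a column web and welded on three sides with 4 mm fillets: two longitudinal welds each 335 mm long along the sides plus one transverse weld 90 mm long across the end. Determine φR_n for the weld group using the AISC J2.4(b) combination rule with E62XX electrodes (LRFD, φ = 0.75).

E62XX → F_EXX = 620 MPa.
t_e = 0.707 × 4 = 2.828 mm.
R_nwl = 0.6 × 620 × 2.828 × 670 × 10⁻³ = 704.9 kN (longitudinal, 2 welds).
R_nwt = 0.6 × 620 × 2.828 × 90 × 10⁻³ = 94.68 kN (transverse, base value).
(i) R_nwl + R_nwt = 799.5 kN; (ii) 0.85 R_nwl + 1.5 R_nwt = 741.1 kN.
R_n = max = 799.5 kN [governs: (i)]; φR_n = 599.6 kN.

φR_n ≈ 600 kN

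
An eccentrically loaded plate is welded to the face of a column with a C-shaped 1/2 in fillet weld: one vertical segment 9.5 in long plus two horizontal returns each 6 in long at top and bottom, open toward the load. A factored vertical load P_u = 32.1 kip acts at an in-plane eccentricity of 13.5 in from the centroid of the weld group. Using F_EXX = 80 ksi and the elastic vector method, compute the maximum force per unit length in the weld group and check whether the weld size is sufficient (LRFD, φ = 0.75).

f_max ≈ 7.62 kip/in; adequate

Total weld length L_w = 21.5 in. Treat welds as unit-width lines.
Centroid: x̄ = 2×6×3 / 21.5 = 1.674 in from the vertical weld.
Polar moment about centroid: J = I_x + I_y = [9.5³/12 + 2×6×4.75²] + [9.5×1.674² + 2(6³/12 + 6×1.326²)] = 425.9 in³.
Direct shear f_v = P/L_w = 32.1 / 21.5 = 1.493 kip/in (vertical).
Torsion M = P·e = 32.1 × 13.5 = 433.35 kip·in.
Critical point at (x, y) = (4.326, 4.75) from centroid. f_tx = M·y/J = 4.833 kip/in; f_ty = M·x/J = 4.401 kip/in.
Resultant f_max = √[f_tx² + (f_v + f_ty)²] = √[4.833² + (1.493 + 4.401)²] = 7.622 kip/in.
Capacity per unit length: φr_n = 0.75 × 0.6 × 80 × (0.707 × 0.5) = 12.73 kip/in.
7.622 ≤ 12.73 → adequate.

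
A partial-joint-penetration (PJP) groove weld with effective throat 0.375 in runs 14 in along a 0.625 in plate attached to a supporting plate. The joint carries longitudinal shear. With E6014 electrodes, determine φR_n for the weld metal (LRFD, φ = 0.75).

E60XX → F_EXX = 60 ksi.
Effective throat (given) t_e = 0.375 in.
A_we = 0.375 × 14 = 5.25 in².
F_nw = 0.6 F_EXX = 36 ksi.
φR_n = 0.75 × 36 × 5.25 = 141.8 kip.

φR_n ≈ 142 kip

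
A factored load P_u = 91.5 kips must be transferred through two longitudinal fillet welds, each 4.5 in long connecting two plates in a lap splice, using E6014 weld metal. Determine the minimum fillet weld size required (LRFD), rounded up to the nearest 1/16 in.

w = 9/16 in

E60XX → F_EXX = 60 ksi.
Total weld length L = 9 in.
Required throat t_e = P_u / (φ × 0.6 F_EXX × L) = 91.5 / (0.75 × 0.6 × 60 × 9) = 0.3765 in.
Required leg w = t_e / 0.707 = 0.5326 in → use 9/16 in.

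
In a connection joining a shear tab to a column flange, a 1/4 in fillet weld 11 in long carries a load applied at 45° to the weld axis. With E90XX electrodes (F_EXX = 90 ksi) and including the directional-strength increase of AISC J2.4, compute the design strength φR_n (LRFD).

φR_n ≈ 102 kips

t_e = 0.707 × 0.25 = 0.1767 in; A_we = 0.1767 × 11 = 1.944 in².
Directional factor: 1.0 + 0.5 sin^1.5(45°) = 1.297.
F_nw = 0.6 × 90 × 1.297 = 70.05 ksi.
φR_n = 0.75 × 70.05 × 1.944 = 102.2 kips.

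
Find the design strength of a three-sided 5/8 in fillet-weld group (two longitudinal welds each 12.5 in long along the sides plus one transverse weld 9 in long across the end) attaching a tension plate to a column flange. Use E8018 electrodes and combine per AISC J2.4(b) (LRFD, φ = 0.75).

E80XX → F_EXX = 80 ksi.
t_e = 0.707 × 0.625 = 0.4419 in.
R_nwl = 0.6 × 80 × 0.4419 × 25 = 530.2 kips (longitudinal, 2 welds).
R_nwt = 0.6 × 80 × 0.4419 × 9 = 190.9 kips (transverse, base value).
(i) R_nwl + R_nwt = 721.1 kips; (ii) 0.85 R_nwl + 1.5 R_nwt = 737 kips.
R_n = max = 737 kips [governs: (ii)]; φR_n = 552.8 kips.

φR_n ≈ 553 kips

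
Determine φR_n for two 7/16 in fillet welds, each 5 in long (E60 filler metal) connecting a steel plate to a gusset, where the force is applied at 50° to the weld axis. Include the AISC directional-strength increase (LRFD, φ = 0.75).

φR_n ≈ 112 kip

E60XX → F_EXX = 60 ksi.
t_e = 0.707 × 0.4375 = 0.3093 in; A_we = 0.3093 × 10 = 3.093 in².
Directional factor: 1.0 + 0.5 sin^1.5(50°) = 1.335.
F_nw = 0.6 × 60 × 1.335 = 48.07 ksi.
φR_n = 0.75 × 48.07 × 3.093 = 111.5 kip.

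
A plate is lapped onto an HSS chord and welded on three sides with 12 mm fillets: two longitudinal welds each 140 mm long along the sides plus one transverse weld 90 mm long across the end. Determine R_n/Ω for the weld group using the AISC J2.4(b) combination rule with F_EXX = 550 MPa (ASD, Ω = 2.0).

R_n/Ω ≈ 522 kN

t_e = 0.707 × 12 = 8.484 mm.
R_nwl = 0.6 × 550 × 8.484 × 280 × 10⁻³ = 783.9 kN (longitudinal, 2 welds).
R_nwt = 0.6 × 550 × 8.484 × 90 × 10⁻³ = 252 kN (transverse, base value).
(i) R_nwl + R_nwt = 1036 kN; (ii) 0.85 R_nwl + 1.5 R_nwt = 1044 kN.
R_n = max = 1044 kN [governs: (ii)]; R_n/Ω = 522.1 kN.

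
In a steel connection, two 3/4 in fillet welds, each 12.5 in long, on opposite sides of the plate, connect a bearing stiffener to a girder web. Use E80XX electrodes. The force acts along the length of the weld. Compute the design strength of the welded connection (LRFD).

E80XX → F_EXX = 80 ksi.
Effective throat t_e = 0.707 × 0.75 = 0.5302 in.
Total length L = 25 in; A_we = 0.5302 × 25 = 13.26 in².
F_nw = 0.6 F_EXX = 0.6 × 80 = 48 ksi.
φR_n = 0.75 × 48 × 13.26 = 477.2 kips.

φR_n ≈ 477 kips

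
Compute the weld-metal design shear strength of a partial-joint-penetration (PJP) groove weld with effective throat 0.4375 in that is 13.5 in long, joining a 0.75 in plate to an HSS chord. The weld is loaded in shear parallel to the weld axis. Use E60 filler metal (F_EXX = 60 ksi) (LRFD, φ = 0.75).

Effective throat (given) t_e = 0.4375 in.
A_we = 0.4375 × 13.5 = 5.906 in².
F_nw = 0.6 F_EXX = 36 ksi.
φR_n = 0.75 × 36 × 5.906 = 159.5 kips.

φR_n ≈ 159 kips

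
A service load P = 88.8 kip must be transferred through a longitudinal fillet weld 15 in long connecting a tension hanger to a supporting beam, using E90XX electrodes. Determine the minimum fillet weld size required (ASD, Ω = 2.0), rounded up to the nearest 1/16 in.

E90XX → F_EXX = 90 ksi.
Total weld length L = 15 in.
Required throat t_e = P × Ω / (0.6 F_EXX × L) = 88.8 × 2.0 / (0.6 × 90 × 15) = 0.2193 in.
Required leg w = t_e / 0.707 = 0.3101 in → use 5/16 in.

w = 5/16 in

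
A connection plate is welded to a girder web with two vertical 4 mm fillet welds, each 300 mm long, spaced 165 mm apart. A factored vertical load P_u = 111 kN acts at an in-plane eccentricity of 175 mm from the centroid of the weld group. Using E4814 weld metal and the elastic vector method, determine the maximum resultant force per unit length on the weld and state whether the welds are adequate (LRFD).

E48XX → F_EXX = 480 MPa.
Total weld length L_w = 600 mm. Treat welds as unit-width lines.
Polar moment about centroid: J = 2[d³/12 + d(b/2)²] = 2[300³/12 + 300×82.5²] = 8584000 mm³.
Direct shear f_v = P/L_w = 111×10³ / 600 = 185 N/mm (vertical).
Torsion M = P·e = 111×10³ × 175 = 19425000 N·mm.
Critical point at (x, y) = (82.5, 150) from centroid. f_tx = M·y/J = 339.4 N/mm; f_ty = M·x/J = 186.7 N/mm.
Resultant f_max = √[f_tx² + (f_v + f_ty)²] = √[339.4² + (185 + 186.7)²] = 503.4 N/mm.
Capacity per unit length: φr_n = 0.75 × 0.6 × 480 × (0.707 × 4) = 610.8 N/mm.
503.4 ≤ 610.8 → adequate.

f_max ≈ 503 N/mm; adequate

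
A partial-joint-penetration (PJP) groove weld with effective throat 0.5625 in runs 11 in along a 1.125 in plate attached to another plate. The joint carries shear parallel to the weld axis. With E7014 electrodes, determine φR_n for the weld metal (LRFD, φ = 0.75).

E70XX → F_EXX = 70 ksi.
Effective throat (given) t_e = 0.5625 in.
A_we = 0.5625 × 11 = 6.188 in².
F_nw = 0.6 F_EXX = 42 ksi.
φR_n = 0.75 × 42 × 6.188 = 194.9 kips.

φR_n ≈ 195 kips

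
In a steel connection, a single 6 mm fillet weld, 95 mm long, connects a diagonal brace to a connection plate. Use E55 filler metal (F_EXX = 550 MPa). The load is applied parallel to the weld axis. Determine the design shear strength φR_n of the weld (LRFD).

Effective throat t_e = 0.707 × 6 = 4.242 mm.
Total length L = 95 mm; A_we = 4.242 × 95 = 403 mm².
F_nw = 0.6 F_EXX = 0.6 × 550 = 330 MPa.
φR_n = 0.75 × 330 × 403 × 10⁻³ = 99.74 kN.

φR_n ≈ 99.7 kN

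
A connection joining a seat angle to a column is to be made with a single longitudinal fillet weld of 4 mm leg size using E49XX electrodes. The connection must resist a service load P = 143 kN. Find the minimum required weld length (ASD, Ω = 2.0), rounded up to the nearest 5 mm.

L = 345 mm

E49XX → F_EXX = 490 MPa.
Throat t_e = 0.707 × 4 = 2.828 mm.
r_n/Ω = (0.6 × 490 × 2.828) / 2.0 = 415.7 N/mm = 0.4157 kN/mm.
L_req = P / (r_n/Ω) = 143 / 0.4157 = 344 mm total.
Round up → use L = 345 mm.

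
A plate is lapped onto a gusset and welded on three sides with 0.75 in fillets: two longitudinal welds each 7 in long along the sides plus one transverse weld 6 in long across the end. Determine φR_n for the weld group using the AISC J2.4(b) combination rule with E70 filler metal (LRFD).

φR_n ≈ 349 kips

E70XX → F_EXX = 70 ksi.
t_e = 0.707 × 0.75 = 0.5302 in.
R_nwl = 0.6 × 70 × 0.5302 × 14 = 311.8 kips (longitudinal, 2 welds).
R_nwt = 0.6 × 70 × 0.5302 × 6 = 133.6 kips (transverse, base value).
(i) R_nwl + R_nwt = 445.4 kips; (ii) 0.85 R_nwl + 1.5 R_nwt = 465.5 kips.
R_n = max = 465.5 kips [governs: (ii)]; φR_n = 349.1 kips.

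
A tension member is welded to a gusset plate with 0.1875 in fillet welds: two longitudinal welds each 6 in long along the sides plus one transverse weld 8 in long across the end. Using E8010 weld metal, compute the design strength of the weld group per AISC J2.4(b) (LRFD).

φR_n ≈ 106 kips

E80XX → F_EXX = 80 ksi.
t_e = 0.707 × 0.1875 = 0.1326 in.
R_nwl = 0.6 × 80 × 0.1326 × 12 = 76.36 kips (longitudinal, 2 welds).
R_nwt = 0.6 × 80 × 0.1326 × 8 = 50.9 kips (transverse, base value).
(i) R_nwl + R_nwt = 127.3 kips; (ii) 0.85 R_nwl + 1.5 R_nwt = 141.3 kips.
R_n = max = 141.3 kips [governs: (ii)]; φR_n = 105.9 kips.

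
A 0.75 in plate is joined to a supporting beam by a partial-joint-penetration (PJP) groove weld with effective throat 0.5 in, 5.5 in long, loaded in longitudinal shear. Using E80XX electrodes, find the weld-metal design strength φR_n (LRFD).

E80XX → F_EXX = 80 ksi.
Effective throat (given) t_e = 0.5 in.
A_we = 0.5 × 5.5 = 2.75 in².
F_nw = 0.6 F_EXX = 48 ksi.
φR_n = 0.75 × 48 × 2.75 = 99 kip.

φR_n ≈ 99 kip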